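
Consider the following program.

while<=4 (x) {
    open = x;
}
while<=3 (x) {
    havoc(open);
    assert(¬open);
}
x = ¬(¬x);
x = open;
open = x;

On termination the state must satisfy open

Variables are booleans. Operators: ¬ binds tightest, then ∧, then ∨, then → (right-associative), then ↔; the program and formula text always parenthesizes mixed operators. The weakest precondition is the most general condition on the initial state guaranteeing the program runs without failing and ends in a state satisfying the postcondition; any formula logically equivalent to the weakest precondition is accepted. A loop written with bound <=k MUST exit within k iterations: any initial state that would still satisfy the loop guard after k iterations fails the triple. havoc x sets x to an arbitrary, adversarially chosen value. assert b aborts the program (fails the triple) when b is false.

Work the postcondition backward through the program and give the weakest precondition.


Working backward. After the program, open must hold.
Before open := x: x
Before x := open: open
Before x := ¬(¬x): open
Before the loop (bound <=3), unroll the exhaustion recursion (WP_0 = exit-now case; WP_j = one more guarded iteration, up to j = 3):
  WP_0: (¬x) ∧ open
  WP_1: (¬x) ∧ ((¬x) → open)
  WP_2: (¬x) ∧ ((¬x) → open)
  WP_3: (¬x) ∧ ((¬x) → open)
So before the loop: (¬x) ∧ ((¬x) → open)
Before the loop (bound <=4), unroll the exhaustion recursion (WP_0 = exit-now case; WP_j = one more guarded iteration, up to j = 4):
  WP_0: (¬x) ∧ ((¬x) → open)
  WP_1: (x → ((¬x) ∧ ((¬x) → x))) ∧ ((¬x) → ((¬x) ∧ ((¬x) → open)))
  WP_2: (x → ((x → ((¬x) ∧ ((¬x) → x))) ∧ ((¬x) → ((¬x) ∧ ((¬x) → x))))) ∧ ((¬x) → ((¬x) ∧ ((¬x) → open)))
  WP_3: (x → ((x → ((x → ((¬x) ∧ ((¬x) → x))) ∧ ((¬x) → ((¬x) ∧ ((¬x) → x))))) ∧ ((¬x) → ((¬x) ∧ ((¬x) → x))))) ∧ ((¬x) → ((¬x) ∧ ((¬x) → open)))
  WP_4: (x → ((x → ((x → ((x → ((¬x) ∧ ((¬x) → x))) ∧ ((¬x) → ((¬x) ∧ ((¬x) → x))))) ∧ ((¬x) → ((¬x) ∧ ((¬x) → x))))) ∧ ((¬x) → ((¬x) ∧ ((¬x) → x))))) ∧ ((¬x) → ((¬x) ∧ ((¬x) → open)))
So before the loop: (x → ((x → ((x → ((x → ((¬x) ∧ ((¬x) → x))) ∧ ((¬x) → ((¬x) ∧ ((¬x) → x))))) ∧ ((¬x) → ((¬x) ∧ ((¬x) → x))))) ∧ ((¬x) → ((¬x) ∧ ((¬x) → x))))) ∧ ((¬x) → ((¬x) ∧ ((¬x) → open)))
Answer: WP = (x → ((x → ((x → ((x → ((¬x) ∧ ((¬x) → x))) ∧ ((¬x) → ((¬x) ∧ ((¬x) → x))))) ∧ ((¬x) → ((¬x) ∧ ((¬x) → x))))) ∧ ((¬x) → ((¬x) ∧ ((¬x) → x))))) ∧ ((¬x) → ((¬x) ∧ ((¬x) → open)))


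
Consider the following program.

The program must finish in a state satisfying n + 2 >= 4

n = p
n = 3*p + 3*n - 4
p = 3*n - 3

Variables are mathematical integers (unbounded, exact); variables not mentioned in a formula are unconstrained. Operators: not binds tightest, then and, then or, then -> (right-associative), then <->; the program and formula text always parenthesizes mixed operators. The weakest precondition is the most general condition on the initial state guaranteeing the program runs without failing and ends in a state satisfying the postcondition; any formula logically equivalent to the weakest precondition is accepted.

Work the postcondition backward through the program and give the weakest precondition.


Working backward. After the program, the postcondition n + 2 >= 4 must hold; in canonical form it is n >= 2.
Before p := 3*n - 3: n >= 2
Before n := 3*p + 3*n - 4: 3*n + 3*p >= 6
Before n := p: 6*p >= 6
Answer: WP = 6*p >= 6


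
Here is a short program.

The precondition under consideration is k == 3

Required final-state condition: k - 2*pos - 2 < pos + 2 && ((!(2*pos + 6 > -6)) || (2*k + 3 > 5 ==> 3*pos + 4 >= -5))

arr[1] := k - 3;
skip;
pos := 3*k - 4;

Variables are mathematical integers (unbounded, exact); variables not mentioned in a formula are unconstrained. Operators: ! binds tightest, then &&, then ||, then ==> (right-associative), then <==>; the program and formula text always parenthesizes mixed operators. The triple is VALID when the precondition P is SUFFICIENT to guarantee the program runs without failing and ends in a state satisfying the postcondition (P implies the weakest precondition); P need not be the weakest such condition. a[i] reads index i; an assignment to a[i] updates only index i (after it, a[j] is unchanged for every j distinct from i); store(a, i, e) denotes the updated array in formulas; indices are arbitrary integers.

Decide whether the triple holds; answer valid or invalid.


Working backward. After the program, the postcondition k - 2*pos - 2 < pos + 2 && ((!(2*pos + 6 > -6)) || (2*k + 3 > 5 ==> 3*pos + 4 >= -5)) must hold; in canonical form it is k < 3*pos + 4 && ((!(2*pos > -12)) || (2*k > 2 ==> 3*pos >= -9)).
Before pos := 3*k - 4: 8*k > 8 && ((!(6*k > -4)) || (2*k > 2 ==> 9*k >= 3))
Before skip: 8*k > 8 && ((!(6*k > -4)) || (2*k > 2 ==> 9*k >= 3))
Before arr[1] := k - 3: 8*k > 8 && ((!(6*k > -4)) || (2*k > 2 ==> 9*k >= 3))
The weakest precondition is 8*k > 8 && ((!(6*k > -4)) || (2*k > 2 ==> 9*k >= 3)).
Check whether k == 3 implies it.
Every state satisfying the precondition satisfies the weakest precondition: the implication holds.
Answer: valid


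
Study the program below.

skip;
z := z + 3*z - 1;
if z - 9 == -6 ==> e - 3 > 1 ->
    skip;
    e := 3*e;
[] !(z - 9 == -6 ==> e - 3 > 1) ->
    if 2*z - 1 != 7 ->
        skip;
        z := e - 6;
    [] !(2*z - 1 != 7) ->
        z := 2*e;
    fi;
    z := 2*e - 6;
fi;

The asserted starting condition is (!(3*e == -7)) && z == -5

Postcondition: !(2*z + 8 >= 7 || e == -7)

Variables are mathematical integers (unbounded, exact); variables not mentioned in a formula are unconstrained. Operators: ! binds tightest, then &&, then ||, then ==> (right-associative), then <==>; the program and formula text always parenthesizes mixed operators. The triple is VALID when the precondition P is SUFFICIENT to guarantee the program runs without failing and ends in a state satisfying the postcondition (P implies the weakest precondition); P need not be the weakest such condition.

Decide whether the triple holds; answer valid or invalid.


Working backward. After the program, the postcondition !(2*z + 8 >= 7 || e == -7) must hold; in canonical form it is !(2*z >= -1 || e == -7).
Then branch requires !(2*z >= -1 || 3*e == -7); else branch requires (2*z != 8 ==> (!(4*e >= 11 || e == -7))) && ((!(2*z != 8)) ==> (!(4*e >= 11 || e == -7))).
Before the if: ((z == 3 ==> e > 4) ==> (!(2*z >= -1 || 3*e == -7))) && ((!(z == 3 ==> e > 4)) ==> ((2*z != 8 ==> (!(4*e >= 11 || e == -7))) && ((!(2*z != 8)) ==> (!(4*e >= 11 || e == -7)))))
Before z := z + 3*z - 1: ((4*z == 4 ==> e > 4) ==> (!(8*z >= 1 || 3*e == -7))) && ((!(4*z == 4 ==> e > 4)) ==> ((8*z != 10 ==> (!(4*e >= 11 || e == -7))) && ((!(8*z != 10)) ==> (!(4*e >= 11 || e == -7)))))
Before skip: ((4*z == 4 ==> e > 4) ==> (!(8*z >= 1 || 3*e == -7))) && ((!(4*z == 4 ==> e > 4)) ==> ((8*z != 10 ==> (!(4*e >= 11 || e == -7))) && ((!(8*z != 10)) ==> (!(4*e >= 11 || e == -7)))))
The weakest precondition is ((4*z == 4 ==> e > 4) ==> (!(8*z >= 1 || 3*e == -7))) && ((!(4*z == 4 ==> e > 4)) ==> ((8*z != 10 ==> (!(4*e >= 11 || e == -7))) && ((!(8*z != 10)) ==> (!(4*e >= 11 || e == -7))))).
Check whether (!(3*e == -7)) && z == -5 implies it.
Every state satisfying the precondition satisfies the weakest precondition: the implication holds.
Answer: valid


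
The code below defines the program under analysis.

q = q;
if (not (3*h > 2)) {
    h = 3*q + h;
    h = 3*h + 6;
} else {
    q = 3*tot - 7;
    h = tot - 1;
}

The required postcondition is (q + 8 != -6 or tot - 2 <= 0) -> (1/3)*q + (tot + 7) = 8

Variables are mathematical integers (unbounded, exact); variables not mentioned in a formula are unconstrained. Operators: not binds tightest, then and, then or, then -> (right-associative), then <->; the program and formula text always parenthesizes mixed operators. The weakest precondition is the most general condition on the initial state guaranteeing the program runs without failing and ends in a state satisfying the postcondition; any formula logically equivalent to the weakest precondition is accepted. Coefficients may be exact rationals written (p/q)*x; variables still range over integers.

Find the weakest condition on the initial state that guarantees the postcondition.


Working backward. After the program, the postcondition (q + 8 != -6 or tot - 2 <= 0) -> (1/3)*q + (tot + 7) = 8 must hold; in canonical form it is (q != -14 or tot <= 2) -> (1/3)*q + tot = 1.
Then branch requires (q != -14 or tot <= 2) -> (1/3)*q + tot = 1; else branch requires (3*tot != -7 or tot <= 2) -> 2*tot = 10/3.
Before the if: ((not (3*h > 2)) -> ((q != -14 or tot <= 2) -> (1/3)*q + tot = 1)) and (3*h > 2 -> ((3*tot != -7 or tot <= 2) -> 2*tot = 10/3))
Before q := q: ((not (3*h > 2)) -> ((q != -14 or tot <= 2) -> (1/3)*q + tot = 1)) and (3*h > 2 -> ((3*tot != -7 or tot <= 2) -> 2*tot = 10/3))
Answer: WP = ((not (3*h > 2)) -> ((q != -14 or tot <= 2) -> (1/3)*q + tot = 1)) and (3*h > 2 -> ((3*tot != -7 or tot <= 2) -> 2*tot = 10/3))


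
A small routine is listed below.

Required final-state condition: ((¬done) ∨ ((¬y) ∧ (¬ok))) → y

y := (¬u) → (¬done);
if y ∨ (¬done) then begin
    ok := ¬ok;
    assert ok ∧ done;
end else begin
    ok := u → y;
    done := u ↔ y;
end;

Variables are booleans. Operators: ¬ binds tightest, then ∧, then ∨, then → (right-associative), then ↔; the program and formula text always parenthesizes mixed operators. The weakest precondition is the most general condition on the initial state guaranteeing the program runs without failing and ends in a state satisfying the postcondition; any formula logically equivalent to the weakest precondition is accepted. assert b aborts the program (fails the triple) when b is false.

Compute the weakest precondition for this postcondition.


Working backward. After the program, ((¬done) ∨ ((¬y) ∧ (¬ok))) → y must hold.
Then branch requires (¬ok) ∧ done ∧ (((¬done) ∨ ((¬y) ∧ ok)) → y); else branch requires ((¬(u ↔ y)) ∨ ((¬y) ∧ (¬(u → y)))) → y.
Before the if: ((y ∨ (¬done)) → ((¬ok) ∧ done ∧ (((¬done) ∨ ((¬y) ∧ ok)) → y))) ∧ ((¬(y ∨ (¬done))) → (((¬(u ↔ y)) ∨ ((¬y) ∧ (¬(u → y)))) → y))
Before y := (¬u) → (¬done): ((((¬u) → (¬done)) ∨ (¬done)) → ((¬ok) ∧ done ∧ (((¬done) ∨ ((¬((¬u) → (¬done))) ∧ ok)) → ((¬u) → (¬done))))) ∧ ((¬(((¬u) → (¬done)) ∨ (¬done))) → (((¬(u ↔ ((¬u) → (¬done)))) ∨ ((¬((¬u) → (¬done))) ∧ (¬(u → ((¬u) → (¬done)))))) → ((¬u) → (¬done))))
Answer: WP = ((((¬u) → (¬done)) ∨ (¬done)) → ((¬ok) ∧ done ∧ (((¬done) ∨ ((¬((¬u) → (¬done))) ∧ ok)) → ((¬u) → (¬done))))) ∧ ((¬(((¬u) → (¬done)) ∨ (¬done))) → (((¬(u ↔ ((¬u) → (¬done)))) ∨ ((¬((¬u) → (¬done))) ∧ (¬(u → ((¬u) → (¬done)))))) → ((¬u) → (¬done))))


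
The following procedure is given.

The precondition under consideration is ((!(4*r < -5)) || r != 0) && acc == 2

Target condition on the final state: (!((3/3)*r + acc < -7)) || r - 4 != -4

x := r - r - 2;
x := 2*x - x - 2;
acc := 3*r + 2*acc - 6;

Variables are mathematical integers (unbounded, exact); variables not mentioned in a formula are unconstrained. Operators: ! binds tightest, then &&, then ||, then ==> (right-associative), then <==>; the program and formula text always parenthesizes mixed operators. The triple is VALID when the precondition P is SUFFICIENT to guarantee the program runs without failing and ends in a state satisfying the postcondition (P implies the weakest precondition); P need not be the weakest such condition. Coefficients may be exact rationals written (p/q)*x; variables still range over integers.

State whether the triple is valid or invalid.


Working backward. After the program, the postcondition (!((3/3)*r + acc < -7)) || r - 4 != -4 must hold; in canonical form it is (!(acc + r < -7)) || r != 0.
Before acc := 3*r + 2*acc - 6: (!(2*acc + 4*r < -1)) || r != 0
Before x := 2*x - x - 2: (!(2*acc + 4*r < -1)) || r != 0
Before x := r - r - 2: (!(2*acc + 4*r < -1)) || r != 0
The weakest precondition is (!(2*acc + 4*r < -1)) || r != 0.
Check whether ((!(4*r < -5)) || r != 0) && acc == 2 implies it.
Every state satisfying the precondition satisfies the weakest precondition: the implication holds.
Answer: valid


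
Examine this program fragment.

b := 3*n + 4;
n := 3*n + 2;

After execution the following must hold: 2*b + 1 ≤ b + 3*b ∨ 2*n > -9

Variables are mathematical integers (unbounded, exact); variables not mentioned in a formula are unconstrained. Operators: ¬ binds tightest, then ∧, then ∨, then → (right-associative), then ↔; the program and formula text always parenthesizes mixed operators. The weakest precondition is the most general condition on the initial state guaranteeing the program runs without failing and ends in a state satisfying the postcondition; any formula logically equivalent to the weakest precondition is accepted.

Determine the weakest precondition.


Working backward. After the program, the postcondition 2*b + 1 ≤ b + 3*b ∨ 2*n > -9 must hold; in canonical form it is 2*b ≥ 1 ∨ 2*n > -9.
Before n := 3*n + 2: 2*b ≥ 1 ∨ 6*n > -13
Before b := 3*n + 4: 6*n ≥ -7 ∨ 6*n > -13
Answer: WP = 6*n ≥ -7 ∨ 6*n > -13


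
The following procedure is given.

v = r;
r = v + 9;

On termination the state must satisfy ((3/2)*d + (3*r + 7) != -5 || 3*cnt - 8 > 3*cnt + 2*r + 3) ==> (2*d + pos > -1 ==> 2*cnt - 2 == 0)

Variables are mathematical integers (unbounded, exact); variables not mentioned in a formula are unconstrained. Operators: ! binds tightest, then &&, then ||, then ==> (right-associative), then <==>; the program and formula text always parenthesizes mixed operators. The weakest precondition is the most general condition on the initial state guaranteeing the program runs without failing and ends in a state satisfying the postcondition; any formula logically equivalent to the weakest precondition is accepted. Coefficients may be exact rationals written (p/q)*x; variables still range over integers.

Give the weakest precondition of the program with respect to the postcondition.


Working backward. After the program, the postcondition ((3/2)*d + (3*r + 7) != -5 || 3*cnt - 8 > 3*cnt + 2*r + 3) ==> (2*d + pos > -1 ==> 2*cnt - 2 == 0) must hold; in canonical form it is ((3/2)*d + 3*r != -12 || 2*r < -11) ==> (2*d + pos > -1 ==> 2*cnt == 2).
Before r := v + 9: ((3/2)*d + 3*v != -39 || 2*v < -29) ==> (2*d + pos > -1 ==> 2*cnt == 2)
Before v := r: ((3/2)*d + 3*r != -39 || 2*r < -29) ==> (2*d + pos > -1 ==> 2*cnt == 2)
Answer: WP = ((3/2)*d + 3*r != -39 || 2*r < -29) ==> (2*d + pos > -1 ==> 2*cnt == 2)


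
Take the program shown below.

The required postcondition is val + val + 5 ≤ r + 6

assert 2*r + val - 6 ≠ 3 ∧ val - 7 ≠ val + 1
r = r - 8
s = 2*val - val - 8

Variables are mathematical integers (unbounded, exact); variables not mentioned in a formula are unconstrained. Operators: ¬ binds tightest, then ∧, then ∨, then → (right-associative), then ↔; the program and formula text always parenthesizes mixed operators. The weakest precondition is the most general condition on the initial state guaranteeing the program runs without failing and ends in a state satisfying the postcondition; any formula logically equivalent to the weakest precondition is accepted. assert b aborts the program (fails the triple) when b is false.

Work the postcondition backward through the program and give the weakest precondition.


Working backward. After the program, the postcondition val + val + 5 ≤ r + 6 must hold; in canonical form it is 2*val ≤ r + 1.
Before s := 2*val - val - 8: 2*val ≤ r + 1
Before r := r - 8: 2*val ≤ r - 7
Before assert 2*r + val - 6 ≠ 3 ∧ val - 7 ≠ val + 1: 2*r + val ≠ 9 ∧ 2*val ≤ r - 7
Answer: WP = 2*r + val ≠ 9 ∧ 2*val ≤ r - 7


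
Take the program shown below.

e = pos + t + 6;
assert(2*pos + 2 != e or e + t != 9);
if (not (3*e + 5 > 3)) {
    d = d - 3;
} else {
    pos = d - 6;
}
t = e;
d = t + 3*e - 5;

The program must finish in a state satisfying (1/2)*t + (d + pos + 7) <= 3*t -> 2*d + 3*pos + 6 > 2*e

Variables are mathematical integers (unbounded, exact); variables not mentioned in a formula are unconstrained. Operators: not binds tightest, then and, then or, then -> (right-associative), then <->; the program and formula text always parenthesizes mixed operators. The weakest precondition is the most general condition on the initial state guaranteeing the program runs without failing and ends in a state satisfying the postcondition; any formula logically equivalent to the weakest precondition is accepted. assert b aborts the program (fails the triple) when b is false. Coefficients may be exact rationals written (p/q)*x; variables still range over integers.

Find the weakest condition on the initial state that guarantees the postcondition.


Working backward. After the program, the postcondition (1/2)*t + (d + pos + 7) <= 3*t -> 2*d + 3*pos + 6 > 2*e must hold; in canonical form it is d + pos <= (5/2)*t - 7 -> 2*d + 3*pos > 2*e - 6.
Before d := t + 3*e - 5: 3*e + pos <= (3/2)*t - 2 -> 4*e + 3*pos + 2*t > 4
Before t := e: (3/2)*e + pos <= -2 -> 6*e + 3*pos > 4
Then branch requires (3/2)*e + pos <= -2 -> 6*e + 3*pos > 4; else branch requires d + (3/2)*e <= 4 -> 3*d + 6*e > 22.
Before the if: ((not (3*e > -2)) -> ((3/2)*e + pos <= -2 -> 6*e + 3*pos > 4)) and (3*e > -2 -> (d + (3/2)*e <= 4 -> 3*d + 6*e > 22))
Before assert 2*pos + 2 != e or e + t != 9: (2*pos != e - 2 or e + t != 9) and ((not (3*e > -2)) -> ((3/2)*e + pos <= -2 -> 6*e + 3*pos > 4)) and (3*e > -2 -> (d + (3/2)*e <= 4 -> 3*d + 6*e > 22))
Before e := pos + t + 6: (pos != t + 4 or pos + 2*t != 3) and ((not (3*pos + 3*t > -20)) -> ((5/2)*pos + (3/2)*t <= -11 -> 9*pos + 6*t > -32)) and (3*pos + 3*t > -20 -> (d + (3/2)*pos + (3/2)*t <= -5 -> 3*d + 6*pos + 6*t > -14))
Answer: WP = (pos != t + 4 or pos + 2*t != 3) and ((not (3*pos + 3*t > -20)) -> ((5/2)*pos + (3/2)*t <= -11 -> 9*pos + 6*t > -32)) and (3*pos + 3*t > -20 -> (d + (3/2)*pos + (3/2)*t <= -5 -> 3*d + 6*pos + 6*t > -14))


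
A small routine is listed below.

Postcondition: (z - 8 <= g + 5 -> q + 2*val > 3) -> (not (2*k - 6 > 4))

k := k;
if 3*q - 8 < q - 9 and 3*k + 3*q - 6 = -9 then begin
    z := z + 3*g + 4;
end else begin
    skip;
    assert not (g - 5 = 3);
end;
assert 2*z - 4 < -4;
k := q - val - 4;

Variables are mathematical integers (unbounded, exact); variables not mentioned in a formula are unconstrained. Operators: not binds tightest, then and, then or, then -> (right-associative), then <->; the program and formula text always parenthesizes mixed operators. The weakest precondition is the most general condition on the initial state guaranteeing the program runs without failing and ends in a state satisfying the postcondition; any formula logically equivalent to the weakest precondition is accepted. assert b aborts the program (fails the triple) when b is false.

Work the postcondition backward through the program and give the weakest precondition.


Working backward. After the program, the postcondition (z - 8 <= g + 5 -> q + 2*val > 3) -> (not (2*k - 6 > 4)) must hold; in canonical form it is (z <= g + 13 -> q + 2*val > 3) -> (not (2*k > 10)).
Before k := q - val - 4: (z <= g + 13 -> q + 2*val > 3) -> (not (2*q > 2*val + 18))
Before assert 2*z - 4 < -4: 2*z < 0 and ((z <= g + 13 -> q + 2*val > 3) -> (not (2*q > 2*val + 18)))
Then branch requires 6*g + 2*z < -8 and ((2*g + z <= 9 -> q + 2*val > 3) -> (not (2*q > 2*val + 18))); else branch requires (not (g = 8)) and 2*z < 0 and ((z <= g + 13 -> q + 2*val > 3) -> (not (2*q > 2*val + 18))).
Before the if: ((2*q < -1 and 3*k + 3*q = -3) -> (6*g + 2*z < -8 and ((2*g + z <= 9 -> q + 2*val > 3) -> (not (2*q > 2*val + 18))))) and ((not (2*q < -1 and 3*k + 3*q = -3)) -> ((not (g = 8)) and 2*z < 0 and ((z <= g + 13 -> q + 2*val > 3) -> (not (2*q > 2*val + 18)))))
Before k := k: ((2*q < -1 and 3*k + 3*q = -3) -> (6*g + 2*z < -8 and ((2*g + z <= 9 -> q + 2*val > 3) -> (not (2*q > 2*val + 18))))) and ((not (2*q < -1 and 3*k + 3*q = -3)) -> ((not (g = 8)) and 2*z < 0 and ((z <= g + 13 -> q + 2*val > 3) -> (not (2*q > 2*val + 18)))))
Answer: WP = ((2*q < -1 and 3*k + 3*q = -3) -> (6*g + 2*z < -8 and ((2*g + z <= 9 -> q + 2*val > 3) -> (not (2*q > 2*val + 18))))) and ((not (2*q < -1 and 3*k + 3*q = -3)) -> ((not (g = 8)) and 2*z < 0 and ((z <= g + 13 -> q + 2*val > 3) -> (not (2*q > 2*val + 18)))))


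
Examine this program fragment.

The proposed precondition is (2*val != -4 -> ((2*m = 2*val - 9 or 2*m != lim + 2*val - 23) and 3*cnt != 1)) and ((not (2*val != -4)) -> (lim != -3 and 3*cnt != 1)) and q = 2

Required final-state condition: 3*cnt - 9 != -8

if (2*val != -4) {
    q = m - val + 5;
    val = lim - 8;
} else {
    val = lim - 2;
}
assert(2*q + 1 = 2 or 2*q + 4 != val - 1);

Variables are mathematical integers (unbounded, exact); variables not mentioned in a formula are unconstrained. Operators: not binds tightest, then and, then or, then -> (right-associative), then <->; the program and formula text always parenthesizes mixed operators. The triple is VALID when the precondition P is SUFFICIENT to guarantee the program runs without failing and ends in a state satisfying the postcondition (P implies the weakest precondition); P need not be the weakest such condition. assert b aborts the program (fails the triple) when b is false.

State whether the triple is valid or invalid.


Working backward. After the program, the postcondition 3*cnt - 9 != -8 must hold; in canonical form it is 3*cnt != 1.
Before assert 2*q + 1 = 2 or 2*q + 4 != val - 1: (2*q = 1 or 2*q != val - 5) and 3*cnt != 1
Then branch requires (2*m = 2*val - 9 or 2*m != lim + 2*val - 23) and 3*cnt != 1; else branch requires (2*q = 1 or 2*q != lim - 7) and 3*cnt != 1.
Before the if: (2*val != -4 -> ((2*m = 2*val - 9 or 2*m != lim + 2*val - 23) and 3*cnt != 1)) and ((not (2*val != -4)) -> ((2*q = 1 or 2*q != lim - 7) and 3*cnt != 1))
The weakest precondition is (2*val != -4 -> ((2*m = 2*val - 9 or 2*m != lim + 2*val - 23) and 3*cnt != 1)) and ((not (2*val != -4)) -> ((2*q = 1 or 2*q != lim - 7) and 3*cnt != 1)).
Check whether (2*val != -4 -> ((2*m = 2*val - 9 or 2*m != lim + 2*val - 23) and 3*cnt != 1)) and ((not (2*val != -4)) -> (lim != -3 and 3*cnt != 1)) and q = 2 implies it.
Countermodel: at the initial state cnt = 0, lim = 11, m = 0, q = 2, val = -2, the precondition holds but the weakest precondition fails.
Answer: invalid


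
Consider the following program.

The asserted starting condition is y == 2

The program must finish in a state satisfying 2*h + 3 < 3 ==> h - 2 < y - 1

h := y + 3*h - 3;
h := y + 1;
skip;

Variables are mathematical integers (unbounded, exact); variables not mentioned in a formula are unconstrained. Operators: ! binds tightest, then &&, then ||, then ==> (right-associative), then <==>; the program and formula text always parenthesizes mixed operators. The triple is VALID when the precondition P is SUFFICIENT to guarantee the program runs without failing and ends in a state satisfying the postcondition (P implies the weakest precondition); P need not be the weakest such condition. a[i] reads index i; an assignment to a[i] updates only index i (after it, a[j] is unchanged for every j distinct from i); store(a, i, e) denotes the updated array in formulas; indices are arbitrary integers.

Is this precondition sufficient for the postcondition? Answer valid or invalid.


Working backward. After the program, the postcondition 2*h + 3 < 3 ==> h - 2 < y - 1 must hold; in canonical form it is 2*h < 0 ==> h < y + 1.
Before skip: 2*h < 0 ==> h < y + 1
Before h := y + 1: !(2*y < -2)
Before h := y + 3*h - 3: !(2*y < -2)
The weakest precondition is !(2*y < -2).
Check whether y == 2 implies it.
Every state satisfying the precondition satisfies the weakest precondition: the implication holds.
Answer: valid


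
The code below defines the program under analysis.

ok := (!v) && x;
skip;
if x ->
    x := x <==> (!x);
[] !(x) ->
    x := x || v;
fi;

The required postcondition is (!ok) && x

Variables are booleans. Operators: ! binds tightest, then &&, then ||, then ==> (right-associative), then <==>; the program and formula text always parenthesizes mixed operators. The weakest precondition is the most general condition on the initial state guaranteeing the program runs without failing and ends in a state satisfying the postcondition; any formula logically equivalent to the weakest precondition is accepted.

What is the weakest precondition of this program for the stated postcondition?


Working backward. After the program, (!ok) && x must hold.
Then branch requires (!ok) && (x <==> (!x)); else branch requires (!ok) && (x || v).
Before the if: (x ==> ((!ok) && (x <==> (!x)))) && ((!x) ==> ((!ok) && (x || v)))
Before skip: (x ==> ((!ok) && (x <==> (!x)))) && ((!x) ==> ((!ok) && (x || v)))
Before ok := (!v) && x: (x ==> ((!((!v) && x)) && (x <==> (!x)))) && ((!x) ==> ((!((!v) && x)) && (x || v)))
Answer: WP = (x ==> ((!((!v) && x)) && (x <==> (!x)))) && ((!x) ==> ((!((!v) && x)) && (x || v)))


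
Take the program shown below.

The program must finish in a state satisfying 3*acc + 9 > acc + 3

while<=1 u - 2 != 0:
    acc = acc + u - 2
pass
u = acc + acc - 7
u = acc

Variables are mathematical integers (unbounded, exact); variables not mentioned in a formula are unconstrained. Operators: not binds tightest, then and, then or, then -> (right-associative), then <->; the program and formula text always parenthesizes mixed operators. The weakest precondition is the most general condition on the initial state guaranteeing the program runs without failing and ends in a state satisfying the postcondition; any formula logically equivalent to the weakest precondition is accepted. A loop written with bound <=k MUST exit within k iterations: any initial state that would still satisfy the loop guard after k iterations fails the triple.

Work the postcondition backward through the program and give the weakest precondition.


Working backward. After the program, the postcondition 3*acc + 9 > acc + 3 must hold; in canonical form it is 2*acc > -6.
Before u := acc: 2*acc > -6
Before u := acc + acc - 7: 2*acc > -6
Before skip: 2*acc > -6
Before the loop (bound <=1), unroll the exhaustion recursion (WP_0 = exit-now case; WP_j = one more guarded iteration, up to j = 1):
  WP_0: (not (u != 2)) and 2*acc > -6
  WP_1: (u != 2 -> ((not (u != 2)) and 2*acc + 2*u > -2)) and ((not (u != 2)) -> 2*acc > -6)
So before the loop: (u != 2 -> ((not (u != 2)) and 2*acc + 2*u > -2)) and ((not (u != 2)) -> 2*acc > -6)
Answer: WP = (u != 2 -> ((not (u != 2)) and 2*acc + 2*u > -2)) and ((not (u != 2)) -> 2*acc > -6)


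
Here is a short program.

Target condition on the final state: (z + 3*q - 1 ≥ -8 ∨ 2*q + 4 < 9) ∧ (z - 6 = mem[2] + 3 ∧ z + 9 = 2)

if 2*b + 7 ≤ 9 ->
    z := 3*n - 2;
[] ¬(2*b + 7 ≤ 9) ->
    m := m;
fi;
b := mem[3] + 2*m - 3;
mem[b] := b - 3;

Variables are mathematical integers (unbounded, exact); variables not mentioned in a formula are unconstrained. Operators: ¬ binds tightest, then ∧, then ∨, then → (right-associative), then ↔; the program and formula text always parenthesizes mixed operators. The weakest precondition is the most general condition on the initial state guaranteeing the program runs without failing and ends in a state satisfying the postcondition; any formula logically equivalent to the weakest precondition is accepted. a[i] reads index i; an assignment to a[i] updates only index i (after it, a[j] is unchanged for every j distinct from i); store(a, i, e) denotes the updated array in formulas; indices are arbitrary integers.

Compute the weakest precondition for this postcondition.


Working backward. After the program, the postcondition (z + 3*q - 1 ≥ -8 ∨ 2*q + 4 < 9) ∧ (z - 6 = mem[2] + 3 ∧ z + 9 = 2) must hold; in canonical form it is (3*q + z ≥ -7 ∨ 2*q < 5) ∧ z = mem[2] + 9 ∧ z = -7.
Before mem[b] := b - 3: (3*q + z ≥ -7 ∨ 2*q < 5) ∧ z = store(mem, b, b - 3)[2] + 9 ∧ z = -7
Before b := mem[3] + 2*m - 3: (3*q + z ≥ -7 ∨ 2*q < 5) ∧ z = store(mem, mem[3] + 2*m - 3, mem[3] + 2*m - 6)[2] + 9 ∧ z = -7
Then branch requires (3*n + 3*q ≥ -5 ∨ 2*q < 5) ∧ 3*n = store(mem, mem[3] + 2*m - 3, mem[3] + 2*m - 6)[2] + 11 ∧ 3*n = -5; else branch requires (3*q + z ≥ -7 ∨ 2*q < 5) ∧ z = store(mem, mem[3] + 2*m - 3, mem[3] + 2*m - 6)[2] + 9 ∧ z = -7.
Before the if: (2*b ≤ 2 → ((3*n + 3*q ≥ -5 ∨ 2*q < 5) ∧ 3*n = store(mem, mem[3] + 2*m - 3, mem[3] + 2*m - 6)[2] + 11 ∧ 3*n = -5)) ∧ ((¬(2*b ≤ 2)) → ((3*q + z ≥ -7 ∨ 2*q < 5) ∧ z = store(mem, mem[3] + 2*m - 3, mem[3] + 2*m - 6)[2] + 9 ∧ z = -7))
Answer: WP = (2*b ≤ 2 → ((3*n + 3*q ≥ -5 ∨ 2*q < 5) ∧ 3*n = store(mem, mem[3] + 2*m - 3, mem[3] + 2*m - 6)[2] + 11 ∧ 3*n = -5)) ∧ ((¬(2*b ≤ 2)) → ((3*q + z ≥ -7 ∨ 2*q < 5) ∧ z = store(mem, mem[3] + 2*m - 3, mem[3] + 2*m - 6)[2] + 9 ∧ z = -7))


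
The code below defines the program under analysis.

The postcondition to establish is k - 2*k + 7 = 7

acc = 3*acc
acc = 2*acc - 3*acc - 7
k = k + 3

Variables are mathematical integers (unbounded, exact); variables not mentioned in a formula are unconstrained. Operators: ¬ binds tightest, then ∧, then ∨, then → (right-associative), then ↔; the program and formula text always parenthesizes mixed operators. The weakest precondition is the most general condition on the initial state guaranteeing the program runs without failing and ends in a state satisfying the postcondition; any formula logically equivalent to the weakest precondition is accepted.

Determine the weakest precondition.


Working backward. After the program, the postcondition k - 2*k + 7 = 7 must hold; in canonical form it is k = 0.
Before k := k + 3: k = -3
Before acc := 2*acc - 3*acc - 7: k = -3
Before acc := 3*acc: k = -3
Answer: WP = k = -3


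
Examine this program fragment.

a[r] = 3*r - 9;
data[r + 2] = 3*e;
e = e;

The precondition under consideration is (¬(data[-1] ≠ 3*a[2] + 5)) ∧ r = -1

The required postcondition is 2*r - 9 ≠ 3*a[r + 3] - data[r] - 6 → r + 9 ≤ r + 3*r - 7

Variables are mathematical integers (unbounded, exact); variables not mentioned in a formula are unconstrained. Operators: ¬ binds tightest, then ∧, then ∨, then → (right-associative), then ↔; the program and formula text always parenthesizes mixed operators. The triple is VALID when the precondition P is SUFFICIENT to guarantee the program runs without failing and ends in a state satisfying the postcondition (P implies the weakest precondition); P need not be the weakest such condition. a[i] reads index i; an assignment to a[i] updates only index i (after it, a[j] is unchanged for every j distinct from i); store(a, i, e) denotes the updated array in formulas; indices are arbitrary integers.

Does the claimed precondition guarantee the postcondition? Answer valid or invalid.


Working backward. After the program, the postcondition 2*r - 9 ≠ 3*a[r + 3] - data[r] - 6 → r + 9 ≤ r + 3*r - 7 must hold; in canonical form it is data[r] + 2*r ≠ 3*a[r + 3] + 3 → 3*r ≥ 16.
Before e := e: data[r] + 2*r ≠ 3*a[r + 3] + 3 → 3*r ≥ 16
Before data[r + 2] := 3*e: store(data, r + 2, 3*e)[r] + 2*r ≠ 3*a[r + 3] + 3 → 3*r ≥ 16
Before a[r] := 3*r - 9: store(data, r + 2, 3*e)[r] + 2*r ≠ 3*store(a, r, 3*r - 9)[r + 3] + 3 → 3*r ≥ 16
The weakest precondition is store(data, r + 2, 3*e)[r] + 2*r ≠ 3*store(a, r, 3*r - 9)[r + 3] + 3 → 3*r ≥ 16.
Check whether (¬(data[-1] ≠ 3*a[2] + 5)) ∧ r = -1 implies it.
Every state satisfying the precondition satisfies the weakest precondition: the implication holds.
Answer: valid


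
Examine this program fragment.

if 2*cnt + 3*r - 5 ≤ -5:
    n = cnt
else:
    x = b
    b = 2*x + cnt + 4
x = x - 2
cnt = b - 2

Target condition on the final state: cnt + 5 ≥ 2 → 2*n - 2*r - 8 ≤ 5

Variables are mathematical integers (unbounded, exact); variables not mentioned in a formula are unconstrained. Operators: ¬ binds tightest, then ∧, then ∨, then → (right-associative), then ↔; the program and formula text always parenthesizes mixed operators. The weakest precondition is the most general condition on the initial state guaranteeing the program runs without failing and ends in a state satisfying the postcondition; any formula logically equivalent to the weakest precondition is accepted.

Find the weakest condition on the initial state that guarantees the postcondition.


Working backward. After the program, the postcondition cnt + 5 ≥ 2 → 2*n - 2*r - 8 ≤ 5 must hold; in canonical form it is cnt ≥ -3 → 2*n ≤ 2*r + 13.
Before cnt := b - 2: b ≥ -1 → 2*n ≤ 2*r + 13
Before x := x - 2: b ≥ -1 → 2*n ≤ 2*r + 13
Then branch requires b ≥ -1 → 2*cnt ≤ 2*r + 13; else branch requires 2*b + cnt ≥ -5 → 2*n ≤ 2*r + 13.
Before the if: (2*cnt + 3*r ≤ 0 → (b ≥ -1 → 2*cnt ≤ 2*r + 13)) ∧ ((¬(2*cnt + 3*r ≤ 0)) → (2*b + cnt ≥ -5 → 2*n ≤ 2*r + 13))
Answer: WP = (2*cnt + 3*r ≤ 0 → (b ≥ -1 → 2*cnt ≤ 2*r + 13)) ∧ ((¬(2*cnt + 3*r ≤ 0)) → (2*b + cnt ≥ -5 → 2*n ≤ 2*r + 13))


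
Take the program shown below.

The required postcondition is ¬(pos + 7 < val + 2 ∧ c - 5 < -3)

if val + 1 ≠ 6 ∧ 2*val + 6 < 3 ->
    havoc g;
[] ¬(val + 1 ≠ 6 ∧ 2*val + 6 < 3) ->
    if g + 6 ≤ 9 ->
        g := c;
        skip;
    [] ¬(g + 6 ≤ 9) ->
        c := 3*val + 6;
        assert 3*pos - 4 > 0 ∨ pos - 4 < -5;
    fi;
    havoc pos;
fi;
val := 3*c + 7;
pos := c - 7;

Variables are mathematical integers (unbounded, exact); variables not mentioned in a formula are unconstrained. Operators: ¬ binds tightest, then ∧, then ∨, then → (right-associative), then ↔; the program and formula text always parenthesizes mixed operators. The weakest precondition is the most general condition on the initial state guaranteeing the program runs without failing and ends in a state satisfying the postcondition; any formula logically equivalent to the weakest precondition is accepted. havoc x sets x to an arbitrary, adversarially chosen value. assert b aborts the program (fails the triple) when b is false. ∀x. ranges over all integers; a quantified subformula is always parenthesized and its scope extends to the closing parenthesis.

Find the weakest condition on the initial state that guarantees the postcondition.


Working backward. After the program, the postcondition ¬(pos + 7 < val + 2 ∧ c - 5 < -3) must hold; in canonical form it is ¬(pos < val - 5 ∧ c < 2).
Before pos := c - 7: ¬(c < val + 2 ∧ c < 2)
Before val := 3*c + 7: ¬(2*c > -9 ∧ c < 2)
Then branch requires ¬(2*c > -9 ∧ c < 2); else branch requires (g ≤ 3 → (¬(2*c > -9 ∧ c < 2))) ∧ ((¬(g ≤ 3)) → ((3*pos > 4 ∨ pos < -1) ∧ (¬(6*val > -21 ∧ 3*val < -4)))).
Before the if: ((val ≠ 5 ∧ 2*val < -3) → (¬(2*c > -9 ∧ c < 2))) ∧ ((¬(val ≠ 5 ∧ 2*val < -3)) → ((g ≤ 3 → (¬(2*c > -9 ∧ c < 2))) ∧ ((¬(g ≤ 3)) → ((3*pos > 4 ∨ pos < -1) ∧ (¬(6*val > -21 ∧ 3*val < -4))))))
Answer: WP = ((val ≠ 5 ∧ 2*val < -3) → (¬(2*c > -9 ∧ c < 2))) ∧ ((¬(val ≠ 5 ∧ 2*val < -3)) → ((g ≤ 3 → (¬(2*c > -9 ∧ c < 2))) ∧ ((¬(g ≤ 3)) → ((3*pos > 4 ∨ pos < -1) ∧ (¬(6*val > -21 ∧ 3*val < -4))))))


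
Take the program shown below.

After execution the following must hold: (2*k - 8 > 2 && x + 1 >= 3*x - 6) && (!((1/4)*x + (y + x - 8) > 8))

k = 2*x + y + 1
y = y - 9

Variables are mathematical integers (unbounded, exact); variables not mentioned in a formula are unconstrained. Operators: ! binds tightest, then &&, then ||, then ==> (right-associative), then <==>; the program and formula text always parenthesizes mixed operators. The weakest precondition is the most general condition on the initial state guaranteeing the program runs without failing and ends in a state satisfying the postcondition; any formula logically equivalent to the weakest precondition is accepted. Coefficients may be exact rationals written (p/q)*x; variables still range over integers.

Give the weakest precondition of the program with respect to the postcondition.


Working backward. After the program, the postcondition (2*k - 8 > 2 && x + 1 >= 3*x - 6) && (!((1/4)*x + (y + x - 8) > 8)) must hold; in canonical form it is 2*k > 10 && 2*x <= 7 && (!((5/4)*x + y > 16)).
Before y := y - 9: 2*k > 10 && 2*x <= 7 && (!((5/4)*x + y > 25))
Before k := 2*x + y + 1: 4*x + 2*y > 8 && 2*x <= 7 && (!((5/4)*x + y > 25))
Answer: WP = 4*x + 2*y > 8 && 2*x <= 7 && (!((5/4)*x + y > 25))


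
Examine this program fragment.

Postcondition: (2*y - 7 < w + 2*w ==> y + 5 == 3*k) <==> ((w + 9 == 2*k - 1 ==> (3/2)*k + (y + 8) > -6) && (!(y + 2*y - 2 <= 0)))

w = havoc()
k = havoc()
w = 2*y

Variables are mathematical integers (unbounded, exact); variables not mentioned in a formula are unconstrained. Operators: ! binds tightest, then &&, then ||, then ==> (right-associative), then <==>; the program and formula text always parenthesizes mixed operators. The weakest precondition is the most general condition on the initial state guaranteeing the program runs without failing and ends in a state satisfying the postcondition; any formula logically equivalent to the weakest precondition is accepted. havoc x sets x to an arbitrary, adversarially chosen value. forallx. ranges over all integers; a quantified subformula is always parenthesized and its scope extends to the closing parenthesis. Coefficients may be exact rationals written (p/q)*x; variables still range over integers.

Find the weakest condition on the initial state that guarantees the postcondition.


Working backward. After the program, the postcondition (2*y - 7 < w + 2*w ==> y + 5 == 3*k) <==> ((w + 9 == 2*k - 1 ==> (3/2)*k + (y + 8) > -6) && (!(y + 2*y - 2 <= 0))) must hold; in canonical form it is (2*y < 3*w + 7 ==> y == 3*k - 5) <==> ((w == 2*k - 10 ==> (3/2)*k + y > -14) && (!(3*y <= 2))).
Before w := 2*y: (4*y > -7 ==> y == 3*k - 5) <==> ((2*y == 2*k - 10 ==> (3/2)*k + y > -14) && (!(3*y <= 2)))
Before havoc k: forall k_1. ((4*y > -7 ==> y == 3*k_1 - 5) <==> ((2*y == 2*k_1 - 10 ==> (3/2)*k_1 + y > -14) && (!(3*y <= 2))))
Before havoc w: forall k_1. ((4*y > -7 ==> y == 3*k_1 - 5) <==> ((2*y == 2*k_1 - 10 ==> (3/2)*k_1 + y > -14) && (!(3*y <= 2))))
Answer: WP = forall k_1. ((4*y > -7 ==> y == 3*k_1 - 5) <==> ((2*y == 2*k_1 - 10 ==> (3/2)*k_1 + y > -14) && (!(3*y <= 2))))


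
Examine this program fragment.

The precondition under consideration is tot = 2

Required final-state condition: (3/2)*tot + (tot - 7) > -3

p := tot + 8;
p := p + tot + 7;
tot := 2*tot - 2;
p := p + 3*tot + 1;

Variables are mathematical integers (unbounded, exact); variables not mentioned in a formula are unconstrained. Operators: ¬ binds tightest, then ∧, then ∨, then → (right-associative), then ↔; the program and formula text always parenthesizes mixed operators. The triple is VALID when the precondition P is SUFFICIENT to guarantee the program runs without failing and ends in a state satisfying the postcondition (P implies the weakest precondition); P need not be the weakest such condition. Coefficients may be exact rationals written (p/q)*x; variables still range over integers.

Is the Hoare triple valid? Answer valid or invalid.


Working backward. After the program, the postcondition (3/2)*tot + (tot - 7) > -3 must hold; in canonical form it is (5/2)*tot > 4.
Before p := p + 3*tot + 1: (5/2)*tot > 4
Before tot := 2*tot - 2: 5*tot > 9
Before p := p + tot + 7: 5*tot > 9
Before p := tot + 8: 5*tot > 9
The weakest precondition is 5*tot > 9.
Check whether tot = 2 implies it.
Every state satisfying the precondition satisfies the weakest precondition: the implication holds.
Answer: valid


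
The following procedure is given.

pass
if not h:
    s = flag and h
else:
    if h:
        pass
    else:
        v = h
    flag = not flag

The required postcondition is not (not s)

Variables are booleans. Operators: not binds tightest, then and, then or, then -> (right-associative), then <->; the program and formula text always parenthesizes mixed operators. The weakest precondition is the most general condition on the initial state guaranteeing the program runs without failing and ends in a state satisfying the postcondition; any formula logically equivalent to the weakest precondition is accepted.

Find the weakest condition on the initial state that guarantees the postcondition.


Working backward. After the program, the postcondition not (not s) must hold; in canonical form it is s.
Then branch requires flag and h; else branch requires (h -> s) and ((not h) -> s).
Before the if: ((not h) -> (flag and h)) and (h -> ((h -> s) and ((not h) -> s)))
Before skip: ((not h) -> (flag and h)) and (h -> ((h -> s) and ((not h) -> s)))
Answer: WP = ((not h) -> (flag and h)) and (h -> ((h -> s) and ((not h) -> s)))
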